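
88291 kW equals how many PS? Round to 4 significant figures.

1 kW = 1.35962 metric horsepower.
88291 × 1.35962 ≈ 120000 PS.

120000 metric horsepower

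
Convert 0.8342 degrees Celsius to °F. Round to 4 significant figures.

°C = (°F − 32) × 5/9.
Applying the formula gives 33.50 °F.

33.50 degrees Fahrenheit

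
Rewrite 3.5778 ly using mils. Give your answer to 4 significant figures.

1.333 × 10^21 mils

1 light-year = 3.72470 × 10^20 mil.
So 3.5778 × 3.72470 × 10^20 ≈ 1.333 × 10^21 mil.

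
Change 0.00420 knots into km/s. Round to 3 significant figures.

1 kn = 0.000514444 kilometers per second.
Thus 0.00420 × 0.000514444 ≈ 2.16e-6 km/s.

2.16e-6 kilometers per second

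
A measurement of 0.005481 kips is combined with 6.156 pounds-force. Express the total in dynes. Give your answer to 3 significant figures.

0.005481 kip = 2.43807 × 10^6 dyn and 6.156 lbf = 2.73833 × 10^6 dyn.
2.43807 × 10^6 + 2.73833 × 10^6 ≈ 5.18 × 10^6 dyn.

5.18 × 10^6 dyn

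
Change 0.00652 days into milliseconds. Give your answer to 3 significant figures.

563000 ms

1 d = 8.64000 × 10^7 milliseconds.
So 0.00652 × 8.64000 × 10^7 ≈ 563000 ms.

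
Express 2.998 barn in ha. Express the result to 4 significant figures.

2.998e-32 ha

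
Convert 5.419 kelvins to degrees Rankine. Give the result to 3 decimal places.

°R = K × 9/5.
Applying the formula gives 9.754 °R.

9.754 °R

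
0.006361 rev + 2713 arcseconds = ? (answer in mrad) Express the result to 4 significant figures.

0.006361 rev = 39.9673 mrad and 2713 arcsec = 13.1530 mrad.
39.9673 + 13.1530 ≈ 53.12 mrad.

53.12 milliradians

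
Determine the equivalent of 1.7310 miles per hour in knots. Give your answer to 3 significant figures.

1 mph = 0.868976 kn.
1.7310 × 0.868976 ≈ 1.50 kn.

1.50 kn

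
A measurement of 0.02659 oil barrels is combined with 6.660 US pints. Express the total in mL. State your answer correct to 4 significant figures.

7379 mL

0.02659 bbl = 4227.47 mL and 6.660 US pt = 3151.36 mL.
4227.47 + 3151.36 ≈ 7379 mL.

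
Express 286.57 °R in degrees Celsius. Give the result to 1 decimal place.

°R = (°C + 273.15) × 9/5.
Applying the formula gives -113.9 °C.

-113.9 degrees Celsius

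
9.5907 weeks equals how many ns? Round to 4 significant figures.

5.800 × 10^15 ns

1 week = 6.04800 × 10^14 nanoseconds.
Then 9.5907 × 6.04800 × 10^14 ≈ 5.800 × 10^15 ns.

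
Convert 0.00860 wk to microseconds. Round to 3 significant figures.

1 week = 6.04800 × 10^11 microseconds.
0.00860 × 6.04800 × 10^11 ≈ 5.20 × 10^9 μs.

5.20 × 10^9 microseconds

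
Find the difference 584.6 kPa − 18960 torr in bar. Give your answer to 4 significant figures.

584.6 kPa = 5.84600 bar and 18960 torr = 25.2779 bar.
5.84600 − 25.2779 ≈ -19.43 bar.

-19.43 bar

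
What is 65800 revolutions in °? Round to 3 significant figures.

1 revolution = 360.000 °.
Thus 65800 × 360.000 ≈ 2.37 × 10^7 °.

2.37 × 10^7 °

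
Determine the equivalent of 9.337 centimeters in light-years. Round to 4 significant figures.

9.869 × 10^-18 light-years

1 cm = 1.05700 × 10^-18 ly.
So 9.337 × 1.05700 × 10^-18 ≈ 9.869 × 10^-18 ly.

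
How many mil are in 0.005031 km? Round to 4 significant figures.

198100 mil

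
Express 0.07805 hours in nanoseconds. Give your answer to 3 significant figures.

1 hour = 3.60000 × 10^12 nanoseconds.
Then 0.07805 × 3.60000 × 10^12 ≈ 2.81 × 10^11 ns.

2.81 × 10^11 nanoseconds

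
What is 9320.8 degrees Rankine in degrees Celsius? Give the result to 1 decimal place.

4905.1 degrees Celsius

°R = (°C + 273.15) × 9/5.
Applying the formula gives 4905.1 °C.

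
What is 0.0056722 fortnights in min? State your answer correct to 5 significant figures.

1 fortnight = 20160.0 min.
0.0056722 × 20160.0 ≈ 114.35 min.

114.35 minutes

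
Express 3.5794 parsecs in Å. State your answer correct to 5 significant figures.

1.1045 × 10^27 Å

1 pc = 3.08568 × 10^26 angstroms.
Thus 3.5794 × 3.08568 × 10^26 ≈ 1.1045 × 10^27 Å.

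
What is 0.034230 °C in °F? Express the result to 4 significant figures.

32.06 °F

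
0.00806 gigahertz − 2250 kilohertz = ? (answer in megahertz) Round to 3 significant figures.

5.81 MHz

0.00806 GHz = 8.06000 MHz and 2250 kHz = 2.25000 MHz.
8.06000 − 2.25000 ≈ 5.81 MHz.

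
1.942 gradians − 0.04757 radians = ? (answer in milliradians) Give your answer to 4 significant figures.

1.942 grad = 30.5049 mrad and 0.04757 rad = 47.5700 mrad.
30.5049 − 47.5700 ≈ -17.07 mrad.

-17.07 mrad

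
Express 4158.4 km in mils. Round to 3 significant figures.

1 km = 3.93701 × 10^7 mils.
Thus 4158.4 × 3.93701 × 10^7 ≈ 1.64 × 10^11 mil.

1.64 × 10^11 mil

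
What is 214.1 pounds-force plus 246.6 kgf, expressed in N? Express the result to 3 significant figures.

214.1 lbf = 952.364 N and 246.6 kgf = 2418.32 N.
952.364 + 2418.32 ≈ 3370 N.

3370 N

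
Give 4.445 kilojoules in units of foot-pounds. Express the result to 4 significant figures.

3278 foot-pounds

1 kJ = 737.562 foot-pounds.
So 4.445 × 737.562 ≈ 3278 ft·lbf.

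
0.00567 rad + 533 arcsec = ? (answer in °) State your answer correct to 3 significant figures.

0.473 °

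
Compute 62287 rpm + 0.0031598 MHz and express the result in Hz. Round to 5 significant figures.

4197.9 Hz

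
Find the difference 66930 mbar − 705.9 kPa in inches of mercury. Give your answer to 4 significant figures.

66930 mbar = 1976.44 inHg and 705.9 kPa = 208.452 inHg.
1976.44 − 208.452 ≈ 1768 inHg.

1768 inches of mercury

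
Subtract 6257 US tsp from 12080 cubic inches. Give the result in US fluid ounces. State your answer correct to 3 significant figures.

12080 in³ = 6693.68 US fl oz and 6257 US tsp = 1042.83 US fl oz.
6693.68 − 1042.83 ≈ 5650 US fl oz.

5650 US fl oz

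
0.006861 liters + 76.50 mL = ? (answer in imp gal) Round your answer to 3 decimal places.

0.018 imperial gallons

0.006861 L = 0.00150921 imp gal and 76.50 mL = 0.0168276 imp gal.
0.00150921 + 0.0168276 ≈ 0.018 imp gal.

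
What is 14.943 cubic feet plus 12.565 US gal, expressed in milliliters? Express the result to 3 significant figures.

471000 milliliters

14.943 ft³ = 423139 mL and 12.565 US gal = 47563.7 mL.
423139 + 47563.7 ≈ 471000 mL.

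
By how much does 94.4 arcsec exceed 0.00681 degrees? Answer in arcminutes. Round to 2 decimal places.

94.4 arcsec = 1.57333 arcmin and 0.00681 ° = 0.408600 arcmin.
1.57333 − 0.408600 ≈ 1.16 arcmin.

1.16 arcmin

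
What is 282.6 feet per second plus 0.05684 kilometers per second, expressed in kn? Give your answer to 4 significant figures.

282.6 ft/s = 167.436 kn and 0.05684 km/s = 110.488 kn.
167.436 + 110.488 ≈ 277.9 kn.

277.9 kn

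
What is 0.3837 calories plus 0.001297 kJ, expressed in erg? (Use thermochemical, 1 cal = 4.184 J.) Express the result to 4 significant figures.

0.3837 cal = 1.60540e+7 erg and 0.001297 kJ = 1.29700e+7 erg.
1.60540e+7 + 1.29700e+7 ≈ 2.902e+7 erg.

2.902e+7 erg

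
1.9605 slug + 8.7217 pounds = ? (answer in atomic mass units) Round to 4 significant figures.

1.961e+28 atomic mass units

1.9605 slug = 1.72302e+28 u and 8.7217 lb = 2.38242e+27 u.
1.72302e+28 + 2.38242e+27 ≈ 1.961e+28 u.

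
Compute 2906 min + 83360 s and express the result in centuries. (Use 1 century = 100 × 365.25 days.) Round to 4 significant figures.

8.167 × 10^-5 century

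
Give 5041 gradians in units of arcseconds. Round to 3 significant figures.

1.63 × 10^7 arcsec

1 gradian = 3240.00 arcsec.
So 5041 × 3240.00 ≈ 1.63 × 10^7 arcsec.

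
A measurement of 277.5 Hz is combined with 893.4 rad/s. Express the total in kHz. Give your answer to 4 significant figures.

277.5 Hz = 0.277500 kHz and 893.4 rad/s = 0.142189 kHz.
0.277500 + 0.142189 ≈ 0.4197 kHz.

0.4197 kHz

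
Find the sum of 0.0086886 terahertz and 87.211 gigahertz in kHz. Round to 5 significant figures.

0.0086886 THz = 8.68860 × 10^6 kHz and 87.211 GHz = 8.72110 × 10^7 kHz.
8.68860 × 10^6 + 8.72110 × 10^7 ≈ 9.5900 × 10^7 kHz.

9.5900 × 10^7 kHz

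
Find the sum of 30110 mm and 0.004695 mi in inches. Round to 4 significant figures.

30110 mm = 1185.43 in and 0.004695 mi = 297.475 in.
1185.43 + 297.475 ≈ 1483 in.

1483 inches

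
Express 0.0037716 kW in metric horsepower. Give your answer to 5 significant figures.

1 kilowatt = 1.35962 PS.
Thus 0.0037716 × 1.35962 ≈ 0.0051279 PS.

0.0051279 PS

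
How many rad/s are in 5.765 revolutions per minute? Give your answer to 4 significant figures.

0.6037 rad/s

1 revolution per minute = 0.104720 rad/s.
5.765 × 0.104720 ≈ 0.6037 rad/s.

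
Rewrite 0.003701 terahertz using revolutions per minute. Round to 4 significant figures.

1 terahertz = 6.00000e+13 rpm.
Then 0.003701 × 6.00000e+13 ≈ 2.221e+11 rpm.

2.221e+11 rpm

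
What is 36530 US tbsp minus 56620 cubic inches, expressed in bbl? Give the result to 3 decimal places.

36530 US tbsp = 3.39751 bbl and 56620 in³ = 5.83591 bbl.
3.39751 − 5.83591 ≈ -2.438 bbl.

-2.438 oil barrels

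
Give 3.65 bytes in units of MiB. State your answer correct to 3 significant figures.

3.48 × 10^-6 MiB

1 B = 9.53674 × 10^-7 mebibytes.
3.65 × 9.53674 × 10^-7 ≈ 3.48 × 10^-6 MiB.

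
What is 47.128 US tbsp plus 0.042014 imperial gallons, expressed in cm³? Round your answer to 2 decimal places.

887.87 cubic centimeters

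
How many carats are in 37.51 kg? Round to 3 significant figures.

188000 ct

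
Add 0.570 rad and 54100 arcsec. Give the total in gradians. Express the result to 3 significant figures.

53.0 grad

0.570 rad = 36.2873 grad and 54100 arcsec = 16.6975 grad.
36.2873 + 16.6975 ≈ 53.0 grad.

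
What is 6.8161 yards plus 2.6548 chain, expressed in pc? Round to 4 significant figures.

1.933 × 10^-15 parsecs

6.8161 yd = 2.01986 × 10^-16 pc and 2.6548 chain = 1.73077 × 10^-15 pc.
2.01986 × 10^-16 + 1.73077 × 10^-15 ≈ 1.933 × 10^-15 pc.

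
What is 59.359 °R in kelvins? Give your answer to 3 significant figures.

°R = K × 9/5.
Applying the formula gives 33.0 K.

33.0 K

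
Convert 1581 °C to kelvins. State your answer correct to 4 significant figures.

1854 K

K = °C + 273.15.
Applying the formula gives 1854 K.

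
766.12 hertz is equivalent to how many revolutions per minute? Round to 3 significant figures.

46000 rpm

1 Hz = 60.0000 rpm.
Then 766.12 × 60.0000 ≈ 46000 rpm.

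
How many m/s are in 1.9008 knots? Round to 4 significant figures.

1 knot = 0.514444 meters per second.
Thus 1.9008 × 0.514444 ≈ 0.9779 m/s.

0.9779 m/s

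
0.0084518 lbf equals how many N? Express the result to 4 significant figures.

0.03760 N

1 lbf = 4.44822 N.
So 0.0084518 × 4.44822 ≈ 0.03760 N.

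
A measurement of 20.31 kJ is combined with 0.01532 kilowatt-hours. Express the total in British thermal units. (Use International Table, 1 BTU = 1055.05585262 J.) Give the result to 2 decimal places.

71.52 British thermal units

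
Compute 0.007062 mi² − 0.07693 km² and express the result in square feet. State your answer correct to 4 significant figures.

-631200 square feet

0.007062 mi² = 196877 ft² and 0.07693 km² = 828068 ft².
196877 − 828068 ≈ -631200 ft².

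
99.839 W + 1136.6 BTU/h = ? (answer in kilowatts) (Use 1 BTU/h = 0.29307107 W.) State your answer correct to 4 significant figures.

99.839 W = 0.0998390 kW and 1136.6 BTU/h = 0.333105 kW.
0.0998390 + 0.333105 ≈ 0.4329 kW.

0.4329 kW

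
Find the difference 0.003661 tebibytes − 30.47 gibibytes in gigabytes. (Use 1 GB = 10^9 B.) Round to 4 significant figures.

0.003661 TiB = 4.02531 GB and 30.47 GiB = 32.7169 GB.
4.02531 − 32.7169 ≈ -28.69 GB.

-28.69 gigabytes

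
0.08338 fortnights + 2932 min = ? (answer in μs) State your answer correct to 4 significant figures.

2.768e+11 μs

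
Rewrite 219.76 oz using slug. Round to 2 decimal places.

0.43 slugs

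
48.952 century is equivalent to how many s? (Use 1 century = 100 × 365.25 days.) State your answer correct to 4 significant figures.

1.545 × 10^11 s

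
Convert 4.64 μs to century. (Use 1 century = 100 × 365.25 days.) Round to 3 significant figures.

1.47e-15 century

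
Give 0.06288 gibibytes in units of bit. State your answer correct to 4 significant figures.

5.401e+8 bit

1 GiB = 8.58993e+9 bits.
Thus 0.06288 × 8.58993e+9 ≈ 5.401e+8 bit.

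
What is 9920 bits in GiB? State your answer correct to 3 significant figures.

1.15e-6 GiB

1 bit = 1.16415e-10 GiB.
Thus 9920 × 1.16415e-10 ≈ 1.15e-6 GiB.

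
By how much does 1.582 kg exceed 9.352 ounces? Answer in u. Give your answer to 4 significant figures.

7.930 × 10^26 u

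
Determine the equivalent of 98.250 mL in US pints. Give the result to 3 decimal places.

0.208 US pt

1 mL = 0.00211338 US pt.
Then 98.250 × 0.00211338 ≈ 0.208 US pt.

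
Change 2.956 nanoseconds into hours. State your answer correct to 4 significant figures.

1 ns = 2.77778 × 10^-13 h.
Then 2.956 × 2.77778 × 10^-13 ≈ 8.211 × 10^-13 h.

8.211 × 10^-13 h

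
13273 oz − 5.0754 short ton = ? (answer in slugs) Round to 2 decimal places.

13273 oz = 25.7836 slug and 5.0754 short ton = 315.497 slug.
25.7836 − 315.497 ≈ -289.71 slug.

-289.71 slug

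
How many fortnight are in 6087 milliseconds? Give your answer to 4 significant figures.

1 ms = 8.26720e-10 fortnight.
Thus 6087 × 8.26720e-10 ≈ 5.032e-6 fortnight.

5.032e-6 fortnights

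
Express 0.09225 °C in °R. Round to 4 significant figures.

491.8 °R

°R = (°C + 273.15) × 9/5.
Applying the formula gives 491.8 °R.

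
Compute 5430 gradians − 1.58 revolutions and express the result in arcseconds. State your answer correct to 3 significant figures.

5430 grad = 1.75932e+7 arcsec and 1.58 rev = 2.04768e+6 arcsec.
1.75932e+7 − 2.04768e+6 ≈ 1.55e+7 arcsec.

1.55e+7 arcseconds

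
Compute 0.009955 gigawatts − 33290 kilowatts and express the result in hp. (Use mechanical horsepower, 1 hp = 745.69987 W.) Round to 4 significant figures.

-31290 horsepower

0.009955 GW = 13349.9 hp and 33290 kW = 44642.6 hp.
13349.9 − 44642.6 ≈ -31290 hp.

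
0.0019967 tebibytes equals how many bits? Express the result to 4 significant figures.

1.756e+10 bit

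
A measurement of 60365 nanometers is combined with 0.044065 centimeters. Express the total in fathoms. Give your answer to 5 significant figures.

0.00027396 fathoms

60365 nm = 3.30080e-5 fathom and 0.044065 cm = 0.000240950 fathom.
3.30080e-5 + 0.000240950 ≈ 0.00027396 fathom.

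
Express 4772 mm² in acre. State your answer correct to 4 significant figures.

1 mm² = 2.47105 × 10^-10 acres.
4772 × 2.47105 × 10^-10 ≈ 1.179 × 10^-6 acre.

1.179 × 10^-6 acre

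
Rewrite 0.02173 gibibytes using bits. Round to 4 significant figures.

1 gibibyte = 8.58993 × 10^9 bit.
0.02173 × 8.58993 × 10^9 ≈ 1.867 × 10^8 bit.

1.867 × 10^8 bits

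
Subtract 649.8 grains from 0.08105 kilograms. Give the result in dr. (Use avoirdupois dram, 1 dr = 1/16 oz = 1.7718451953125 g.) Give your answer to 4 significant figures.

21.98 drams

0.08105 kg = 45.7433 dr and 649.8 gr = 23.7641 dr.
45.7433 − 23.7641 ≈ 21.98 dr.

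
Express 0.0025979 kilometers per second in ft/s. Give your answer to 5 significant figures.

8.5233 feet per second

1 km/s = 3280.84 ft/s.
Thus 0.0025979 × 3280.84 ≈ 8.5233 ft/s.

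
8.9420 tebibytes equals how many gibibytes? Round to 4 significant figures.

9157 GiB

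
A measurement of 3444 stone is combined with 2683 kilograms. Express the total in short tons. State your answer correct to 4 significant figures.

27.07 short ton

3444 st = 24.1080 short ton and 2683 kg = 2.95750 short ton.
24.1080 + 2.95750 ≈ 27.07 short ton.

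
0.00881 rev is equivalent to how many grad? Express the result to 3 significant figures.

1 rev = 400.000 grad.
0.00881 × 400.000 ≈ 3.52 grad.

3.52 gradians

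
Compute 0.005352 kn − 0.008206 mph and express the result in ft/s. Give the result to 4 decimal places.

0.005352 kn = 0.00903316 ft/s and 0.008206 mph = 0.0120355 ft/s.
0.00903316 − 0.0120355 ≈ -0.0030 ft/s.

-0.0030 feet per second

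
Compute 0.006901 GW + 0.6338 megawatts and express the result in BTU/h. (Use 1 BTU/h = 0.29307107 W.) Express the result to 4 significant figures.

2.571e+7 BTU per hour

0.006901 GW = 2.35472e+7 BTU/h and 0.6338 MW = 2.16262e+6 BTU/h.
2.35472e+7 + 2.16262e+6 ≈ 2.571e+7 BTU/h.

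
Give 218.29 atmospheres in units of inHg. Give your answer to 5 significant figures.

6531.5 inHg

1 atm = 29.9213 inHg.
218.29 × 29.9213 ≈ 6531.5 inHg.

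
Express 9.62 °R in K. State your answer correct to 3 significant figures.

°R = K × 9/5.
Applying the formula gives 5.34 K.

5.34 K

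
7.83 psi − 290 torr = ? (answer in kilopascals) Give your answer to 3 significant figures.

15.3 kPa

7.83 psi = 53.9859 kPa and 290 torr = 38.6635 kPa.
53.9859 − 38.6635 ≈ 15.3 kPa.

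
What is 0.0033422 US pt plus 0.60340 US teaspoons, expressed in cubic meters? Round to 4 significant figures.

4.556e-6 m³

0.0033422 US pt = 1.58145e-6 m³ and 0.60340 US tsp = 2.97411e-6 m³.
1.58145e-6 + 2.97411e-6 ≈ 4.556e-6 m³.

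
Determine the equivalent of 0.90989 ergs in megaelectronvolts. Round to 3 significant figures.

568000 MeV

1 erg = 624151 MeV.
0.90989 × 624151 ≈ 568000 MeV.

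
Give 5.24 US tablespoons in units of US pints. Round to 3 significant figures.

0.164 US pints

1 US tbsp = 0.0312500 US pt.
Thus 5.24 × 0.0312500 ≈ 0.164 US pt.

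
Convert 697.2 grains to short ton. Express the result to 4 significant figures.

4.980e-5 short tons

1 grain = 7.14286e-8 short ton.
Then 697.2 × 7.14286e-8 ≈ 4.980e-5 short ton.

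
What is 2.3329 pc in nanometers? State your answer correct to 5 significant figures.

7.1986e+25 nm

1 parsec = 3.08568e+25 nm.
Then 2.3329 × 3.08568e+25 ≈ 7.1986e+25 nm.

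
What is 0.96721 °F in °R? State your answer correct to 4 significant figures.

460.6 °R

°R = °F + 459.67.
Applying the formula gives 460.6 °R.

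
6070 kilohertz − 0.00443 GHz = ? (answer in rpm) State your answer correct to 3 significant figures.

9.84e+7 revolutions per minute

6070 kHz = 3.64200e+8 rpm and 0.00443 GHz = 2.65800e+8 rpm.
3.64200e+8 − 2.65800e+8 ≈ 9.84e+7 rpm.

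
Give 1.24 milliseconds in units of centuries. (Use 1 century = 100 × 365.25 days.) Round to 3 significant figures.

3.93 × 10^-13 century

1 millisecond = 3.16881 × 10^-13 century.
1.24 × 3.16881 × 10^-13 ≈ 3.93 × 10^-13 century.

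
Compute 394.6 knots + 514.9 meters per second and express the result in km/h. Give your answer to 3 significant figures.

394.6 kn = 730.799 km/h and 514.9 m/s = 1853.64 km/h.
730.799 + 1853.64 ≈ 2580 km/h.

2580 kilometers per hour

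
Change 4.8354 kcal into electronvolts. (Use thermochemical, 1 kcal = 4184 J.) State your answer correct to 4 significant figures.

1 kcal = 2.61145 × 10^22 eV.
Then 4.8354 × 2.61145 × 10^22 ≈ 1.263 × 10^23 eV.

1.263 × 10^23 eV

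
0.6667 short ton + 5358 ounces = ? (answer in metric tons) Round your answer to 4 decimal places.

0.7567 t

0.6667 short ton = 0.604820 t and 5358 oz = 0.151897 t.
0.604820 + 0.151897 ≈ 0.7567 t.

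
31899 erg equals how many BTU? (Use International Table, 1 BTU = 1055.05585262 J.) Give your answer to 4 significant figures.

3.023 × 10^-6 BTU

1 erg = 9.47817 × 10^-11 British thermal units.
So 31899 × 9.47817 × 10^-11 ≈ 3.023 × 10^-6 BTU.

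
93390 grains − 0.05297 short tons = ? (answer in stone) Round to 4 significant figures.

-6.614 st

93390 gr = 0.952959 st and 0.05297 short ton = 7.56714 st.
0.952959 − 7.56714 ≈ -6.614 st.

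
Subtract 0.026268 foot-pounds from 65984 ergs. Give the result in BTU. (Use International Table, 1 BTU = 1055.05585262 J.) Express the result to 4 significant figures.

65984 erg = 6.25408 × 10^-6 BTU and 0.026268 ft·lbf = 3.37562 × 10^-5 BTU.
6.25408 × 10^-6 − 3.37562 × 10^-5 ≈ -2.750 × 10^-5 BTU.

-2.750 × 10^-5 British thermal units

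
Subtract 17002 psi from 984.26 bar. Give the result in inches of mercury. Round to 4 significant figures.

-5551 inHg

984.26 bar = 29065.2 inHg and 17002 psi = 34616.4 inHg.
29065.2 − 34616.4 ≈ -5551 inHg.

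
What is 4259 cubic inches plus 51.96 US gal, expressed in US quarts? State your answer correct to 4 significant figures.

281.6 US qt

4259 in³ = 73.7489 US qt and 51.96 US gal = 207.840 US qt.
73.7489 + 207.840 ≈ 281.6 US qt.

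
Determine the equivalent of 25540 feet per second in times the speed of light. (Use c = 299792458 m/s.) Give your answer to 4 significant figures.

2.597e-5 times the speed of light

1 foot per second = 1.01670e-9 c.
Thus 25540 × 1.01670e-9 ≈ 2.597e-5 c.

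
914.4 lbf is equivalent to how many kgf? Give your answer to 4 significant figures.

414.8 kgf

1 lbf = 0.453592 kilograms-force.
914.4 × 0.453592 ≈ 414.8 kgf.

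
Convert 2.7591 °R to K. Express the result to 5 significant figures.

1.5328 kelvins

°R = K × 9/5.
Applying the formula gives 1.5328 K.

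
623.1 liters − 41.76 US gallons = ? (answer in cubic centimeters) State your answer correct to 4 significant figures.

623.1 L = 623100 cm³ and 41.76 US gal = 158079 cm³.
623100 − 158079 ≈ 465000 cm³.

465000 cm³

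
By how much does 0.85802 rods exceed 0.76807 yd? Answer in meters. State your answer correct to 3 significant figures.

3.61 m

0.85802 rod = 4.31515 m and 0.76807 yd = 0.702323 m.
4.31515 − 0.702323 ≈ 3.61 m.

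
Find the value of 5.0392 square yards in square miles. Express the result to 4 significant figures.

1.627 × 10^-6 mi²

1 yd² = 3.22831 × 10^-7 square miles.
5.0392 × 3.22831 × 10^-7 ≈ 1.627 × 10^-6 mi².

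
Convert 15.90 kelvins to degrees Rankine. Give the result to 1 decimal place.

28.6 °R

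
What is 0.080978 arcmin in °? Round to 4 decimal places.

0.0013 degrees

1 arcminute = 0.0166667 °.
So 0.080978 × 0.0166667 ≈ 0.0013 °.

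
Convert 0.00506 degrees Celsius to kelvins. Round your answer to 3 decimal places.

273.155 K

K = °C + 273.15.
Applying the formula gives 273.155 K.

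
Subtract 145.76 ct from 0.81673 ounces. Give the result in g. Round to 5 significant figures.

0.81673 oz = 23.1539 g and 145.76 ct = 29.1520 g.
23.1539 − 29.1520 ≈ -5.9981 g.

-5.9981 g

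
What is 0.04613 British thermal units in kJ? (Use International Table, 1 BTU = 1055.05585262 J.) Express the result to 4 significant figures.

0.04867 kJ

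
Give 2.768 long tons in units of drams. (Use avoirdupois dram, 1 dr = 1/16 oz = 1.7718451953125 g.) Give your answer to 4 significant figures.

1 long ton = 573440 dr.
2.768 × 573440 ≈ 1.587e+6 dr.

1.587e+6 dr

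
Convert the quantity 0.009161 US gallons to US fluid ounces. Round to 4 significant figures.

1.173 US fl oz

1 US gallon = 128.000 US fl oz.
So 0.009161 × 128.000 ≈ 1.173 US fl oz.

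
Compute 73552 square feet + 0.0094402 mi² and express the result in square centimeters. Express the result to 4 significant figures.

3.128e+8 square centimeters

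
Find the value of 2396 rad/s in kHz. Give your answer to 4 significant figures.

0.3813 kilohertz

1 radian per second = 0.000159155 kHz.
Then 2396 × 0.000159155 ≈ 0.3813 kHz.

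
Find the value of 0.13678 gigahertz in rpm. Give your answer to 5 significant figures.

1 gigahertz = 6.00000e+10 revolutions per minute.
So 0.13678 × 6.00000e+10 ≈ 8.2068e+9 rpm.

8.2068e+9 rpm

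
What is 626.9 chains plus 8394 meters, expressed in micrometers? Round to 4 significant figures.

2.101e+10 micrometers

626.9 chain = 1.26112e+10 μm and 8394 m = 8.39400e+9 μm.
1.26112e+10 + 8.39400e+9 ≈ 2.101e+10 μm.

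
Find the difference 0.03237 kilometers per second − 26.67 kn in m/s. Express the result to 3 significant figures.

18.6 meters per second

0.03237 km/s = 32.3700 m/s and 26.67 kn = 13.7202 m/s.
32.3700 − 13.7202 ≈ 18.6 m/s.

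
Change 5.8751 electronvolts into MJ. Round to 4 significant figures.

9.413 × 10^-25 MJ

1 electronvolt = 1.60218 × 10^-25 MJ.
So 5.8751 × 1.60218 × 10^-25 ≈ 9.413 × 10^-25 MJ.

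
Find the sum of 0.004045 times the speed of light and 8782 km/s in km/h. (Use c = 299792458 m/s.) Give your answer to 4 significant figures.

0.004045 c = 4.36558e+6 km/h and 8782 km/s = 3.16152e+7 km/h.
4.36558e+6 + 3.16152e+7 ≈ 3.598e+7 km/h.

3.598e+7 kilometers per hour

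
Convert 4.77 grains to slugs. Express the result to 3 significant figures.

2.12 × 10^-5 slug

1 grain = 4.44014 × 10^-6 slugs.
4.77 × 4.44014 × 10^-6 ≈ 2.12 × 10^-5 slug.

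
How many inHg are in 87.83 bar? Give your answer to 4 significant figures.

2594 inches of mercury

1 bar = 29.5300 inches of mercury.
So 87.83 × 29.5300 ≈ 2594 inHg.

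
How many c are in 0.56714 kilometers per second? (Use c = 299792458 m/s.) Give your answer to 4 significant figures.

1.892e-6 c

1 kilometer per second = 3.33564e-6 times the speed of light.
Thus 0.56714 × 3.33564e-6 ≈ 1.892e-6 c.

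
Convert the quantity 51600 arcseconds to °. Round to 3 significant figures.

1 arcsec = 0.000277778 degrees.
So 51600 × 0.000277778 ≈ 14.3 °.

14.3 °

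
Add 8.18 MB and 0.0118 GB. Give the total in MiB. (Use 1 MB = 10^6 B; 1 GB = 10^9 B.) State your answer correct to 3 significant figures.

19.1 mebibytes

8.18 MB = 7.80106 MiB and 0.0118 GB = 11.2534 MiB.
7.80106 + 11.2534 ≈ 19.1 MiB.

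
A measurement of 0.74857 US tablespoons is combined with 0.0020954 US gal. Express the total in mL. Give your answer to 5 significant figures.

0.74857 US tbsp = 11.0689 mL and 0.0020954 US gal = 7.93195 mL.
11.0689 + 7.93195 ≈ 19.001 mL.

19.001 mL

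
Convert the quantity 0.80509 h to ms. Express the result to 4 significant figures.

2.898 × 10^6 ms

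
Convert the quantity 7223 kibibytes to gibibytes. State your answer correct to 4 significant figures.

1 kibibyte = 9.53674e-7 gibibytes.
So 7223 × 9.53674e-7 ≈ 0.006888 GiB.

0.006888 GiB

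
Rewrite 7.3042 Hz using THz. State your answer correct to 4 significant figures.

1 hertz = 1.00000 × 10^-12 THz.
7.3042 × 1.00000 × 10^-12 ≈ 7.304 × 10^-12 THz.

7.304 × 10^-12 terahertz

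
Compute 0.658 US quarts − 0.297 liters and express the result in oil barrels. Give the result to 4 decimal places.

0.658 US qt = 0.00391667 bbl and 0.297 L = 0.00186807 bbl.
0.00391667 − 0.00186807 ≈ 0.0020 bbl.

0.0020 bbl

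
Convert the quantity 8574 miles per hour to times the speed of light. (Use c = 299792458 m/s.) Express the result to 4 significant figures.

1.279e-5 times the speed of light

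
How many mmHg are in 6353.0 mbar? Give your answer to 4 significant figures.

4765 mmHg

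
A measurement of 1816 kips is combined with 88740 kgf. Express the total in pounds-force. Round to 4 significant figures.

1816 kip = 1.81600e+6 lbf and 88740 kgf = 195638 lbf.
1.81600e+6 + 195638 ≈ 2.012e+6 lbf.

2.012e+6 pounds-force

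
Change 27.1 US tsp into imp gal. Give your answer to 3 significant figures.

1 US tsp = 0.00108421 imp gal.
27.1 × 0.00108421 ≈ 0.0294 imp gal.

0.0294 imperial gallons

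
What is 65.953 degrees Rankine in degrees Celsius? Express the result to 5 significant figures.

-236.51 degrees Celsius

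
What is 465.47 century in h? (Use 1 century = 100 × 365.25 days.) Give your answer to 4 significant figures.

1 century = 876600 h.
So 465.47 × 876600 ≈ 4.080e+8 h.

4.080e+8 hours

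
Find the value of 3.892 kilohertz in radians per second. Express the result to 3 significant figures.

24500 radians per second

1 kilohertz = 6283.19 radians per second.
Thus 3.892 × 6283.19 ≈ 24500 rad/s.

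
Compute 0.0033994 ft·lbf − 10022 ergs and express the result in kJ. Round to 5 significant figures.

3.6068 × 10^-6 kilojoules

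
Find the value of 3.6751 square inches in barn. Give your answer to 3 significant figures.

2.37 × 10^25 barn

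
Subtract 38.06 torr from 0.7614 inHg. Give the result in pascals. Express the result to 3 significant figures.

-2500 pascals

0.7614 inHg = 2578.40 Pa and 38.06 torr = 5074.25 Pa.
2578.40 − 5074.25 ≈ -2500 Pa.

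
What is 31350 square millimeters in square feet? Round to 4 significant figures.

0.3374 ft²

1 mm² = 1.07639e-5 ft².
Then 31350 × 1.07639e-5 ≈ 0.3374 ft².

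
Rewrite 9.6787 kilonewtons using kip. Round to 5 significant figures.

2.1759 kips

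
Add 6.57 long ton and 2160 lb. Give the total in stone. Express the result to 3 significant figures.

6.57 long ton = 1051.20 st and 2160 lb = 154.286 st.
1051.20 + 154.286 ≈ 1210 st.

1210 st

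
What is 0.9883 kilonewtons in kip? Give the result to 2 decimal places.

0.22 kips

1 kN = 0.224809 kip.
Thus 0.9883 × 0.224809 ≈ 0.22 kip.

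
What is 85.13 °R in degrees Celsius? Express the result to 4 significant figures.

°R = (°C + 273.15) × 9/5.
Applying the formula gives -225.9 °C.

-225.9 degrees Celsius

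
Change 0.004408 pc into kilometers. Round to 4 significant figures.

1.360e+11 kilometers

1 pc = 3.08568e+13 kilometers.
Thus 0.004408 × 3.08568e+13 ≈ 1.360e+11 km.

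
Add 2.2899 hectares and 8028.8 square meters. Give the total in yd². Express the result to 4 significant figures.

2.2899 ha = 27387.0 yd² and 8028.8 m² = 9602.36 yd².
27387.0 + 9602.36 ≈ 36990 yd².

36990 yd²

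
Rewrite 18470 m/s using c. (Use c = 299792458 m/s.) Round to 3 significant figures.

1 m/s = 3.33564 × 10^-9 times the speed of light.
So 18470 × 3.33564 × 10^-9 ≈ 6.16 × 10^-5 c.

6.16 × 10^-5 c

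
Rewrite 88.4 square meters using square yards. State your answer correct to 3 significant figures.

1 m² = 1.19599 yd².
Thus 88.4 × 1.19599 ≈ 106 yd².

106 yd²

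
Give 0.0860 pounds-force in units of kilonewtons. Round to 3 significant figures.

1 pound-force = 0.00444822 kN.
0.0860 × 0.00444822 ≈ 0.000383 kN.

0.000383 kN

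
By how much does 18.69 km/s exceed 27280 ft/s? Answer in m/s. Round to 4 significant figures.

10380 m/s

18.69 km/s = 18690.0 m/s and 27280 ft/s = 8314.94 m/s.
18690.0 − 8314.94 ≈ 10380 m/s.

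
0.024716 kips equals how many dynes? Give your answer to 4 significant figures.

1.099 × 10^7 dynes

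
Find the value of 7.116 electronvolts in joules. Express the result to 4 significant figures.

1.140e-18 J

1 eV = 1.60218e-19 joules.
So 7.116 × 1.60218e-19 ≈ 1.140e-18 J.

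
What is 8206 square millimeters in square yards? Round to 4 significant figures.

1 mm² = 1.19599e-6 yd².
Then 8206 × 1.19599e-6 ≈ 0.009814 yd².

0.009814 square yards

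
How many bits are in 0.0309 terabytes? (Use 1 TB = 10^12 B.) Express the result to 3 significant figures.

2.47e+11 bit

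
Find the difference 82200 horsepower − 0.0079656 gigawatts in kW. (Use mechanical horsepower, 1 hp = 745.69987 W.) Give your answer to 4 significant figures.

53330 kW

82200 hp = 61296.5 kW and 0.0079656 GW = 7965.60 kW.
61296.5 − 7965.60 ≈ 53330 kW.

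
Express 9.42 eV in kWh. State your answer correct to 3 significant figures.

1 eV = 4.45049 × 10^-26 kilowatt-hours.
So 9.42 × 4.45049 × 10^-26 ≈ 4.19 × 10^-25 kWh.

4.19 × 10^-25 kWh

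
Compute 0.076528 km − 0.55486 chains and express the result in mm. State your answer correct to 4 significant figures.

65370 millimeters

0.076528 km = 76528.0 mm and 0.55486 chain = 11162.0 mm.
76528.0 − 11162.0 ≈ 65370 mm.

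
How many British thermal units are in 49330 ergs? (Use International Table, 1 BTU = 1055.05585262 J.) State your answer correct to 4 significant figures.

1 erg = 9.47817 × 10^-11 BTU.
49330 × 9.47817 × 10^-11 ≈ 4.676 × 10^-6 BTU.

4.676 × 10^-6 BTU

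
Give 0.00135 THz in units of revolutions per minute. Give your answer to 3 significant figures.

8.10e+10 rpm

1 terahertz = 6.00000e+13 revolutions per minute.
So 0.00135 × 6.00000e+13 ≈ 8.10e+10 rpm.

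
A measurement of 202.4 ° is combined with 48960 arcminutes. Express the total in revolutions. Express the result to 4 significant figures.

202.4 ° = 0.562222 rev and 48960 arcmin = 2.26667 rev.
0.562222 + 2.26667 ≈ 2.829 rev.

2.829 rev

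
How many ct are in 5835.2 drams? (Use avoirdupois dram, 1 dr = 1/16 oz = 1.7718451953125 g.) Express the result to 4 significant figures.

51700 ct

1 dr = 8.85923 carats.
Thus 5835.2 × 8.85923 ≈ 51700 ct.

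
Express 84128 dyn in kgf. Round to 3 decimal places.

1 dyn = 1.01972e-6 kgf.
84128 × 1.01972e-6 ≈ 0.086 kgf.

0.086 kilograms-force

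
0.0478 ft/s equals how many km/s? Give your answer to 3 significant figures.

1 foot per second = 0.000304800 km/s.
Then 0.0478 × 0.000304800 ≈ 1.46e-5 km/s.

1.46e-5 km/s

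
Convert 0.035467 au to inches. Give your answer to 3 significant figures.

1 au = 5.88968e+12 in.
Thus 0.035467 × 5.88968e+12 ≈ 2.09e+11 in.

2.09e+11 in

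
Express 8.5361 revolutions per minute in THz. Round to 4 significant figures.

1 revolution per minute = 1.66667e-14 THz.
Then 8.5361 × 1.66667e-14 ≈ 1.423e-13 THz.

1.423e-13 THz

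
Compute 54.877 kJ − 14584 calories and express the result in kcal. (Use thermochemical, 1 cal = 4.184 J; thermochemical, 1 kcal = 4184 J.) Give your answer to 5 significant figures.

54.877 kJ = 13.1159 kcal and 14584 cal = 14.5840 kcal.
13.1159 − 14.5840 ≈ -1.4681 kcal.

-1.4681 kilocalories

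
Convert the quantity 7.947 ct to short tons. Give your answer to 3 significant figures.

1 ct = 2.20462 × 10^-7 short ton.
Thus 7.947 × 2.20462 × 10^-7 ≈ 1.75 × 10^-6 short ton.

1.75 × 10^-6 short tons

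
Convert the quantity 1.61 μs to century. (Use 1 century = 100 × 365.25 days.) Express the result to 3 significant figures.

5.10e-16 century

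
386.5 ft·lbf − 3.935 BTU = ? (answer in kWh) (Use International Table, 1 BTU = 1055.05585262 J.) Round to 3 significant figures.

386.5 ft·lbf = 0.000145562 kWh and 3.935 BTU = 0.00115323 kWh.
0.000145562 − 0.00115323 ≈ -0.00101 kWh.

-0.00101 kilowatt-hours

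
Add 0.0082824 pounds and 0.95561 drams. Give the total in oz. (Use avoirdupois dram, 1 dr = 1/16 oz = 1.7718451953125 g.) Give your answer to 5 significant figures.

0.19224 oz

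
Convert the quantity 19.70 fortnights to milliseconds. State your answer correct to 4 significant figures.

1 fortnight = 1.20960e+9 ms.
So 19.70 × 1.20960e+9 ≈ 2.383e+10 ms.

2.383e+10 ms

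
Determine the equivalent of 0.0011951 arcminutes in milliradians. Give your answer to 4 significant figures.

1 arcmin = 0.290888 milliradians.
So 0.0011951 × 0.290888 ≈ 0.0003476 mrad.

0.0003476 mrad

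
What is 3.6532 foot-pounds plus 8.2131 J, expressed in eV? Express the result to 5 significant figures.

3.6532 ft·lbf = 3.09147 × 10^19 eV and 8.2131 J = 5.12621 × 10^19 eV.
3.09147 × 10^19 + 5.12621 × 10^19 ≈ 8.2177 × 10^19 eV.

8.2177 × 10^19 eV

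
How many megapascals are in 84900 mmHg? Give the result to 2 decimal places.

11.32 megapascals

1 millimeter of mercury = 0.000133322 MPa.
84900 × 0.000133322 ≈ 11.32 MPa.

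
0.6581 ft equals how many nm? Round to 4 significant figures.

1 foot = 3.04800e+8 nm.
Then 0.6581 × 3.04800e+8 ≈ 2.006e+8 nm.

2.006e+8 nm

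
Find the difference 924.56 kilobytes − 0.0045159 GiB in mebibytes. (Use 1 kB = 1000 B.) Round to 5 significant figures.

-3.7426 mebibytes

924.56 kB = 0.881729 MiB and 0.0045159 GiB = 4.62428 MiB.
0.881729 − 4.62428 ≈ -3.7426 MiB.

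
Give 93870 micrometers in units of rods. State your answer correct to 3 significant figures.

0.0187 rods

1 micrometer = 1.98839e-7 rod.
So 93870 × 1.98839e-7 ≈ 0.0187 rod.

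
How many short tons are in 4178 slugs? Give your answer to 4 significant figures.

67.21 short tons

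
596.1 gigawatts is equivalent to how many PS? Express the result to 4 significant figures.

8.105 × 10^8 PS

1 GW = 1.35962 × 10^6 metric horsepower.
Thus 596.1 × 1.35962 × 10^6 ≈ 8.105 × 10^8 PS.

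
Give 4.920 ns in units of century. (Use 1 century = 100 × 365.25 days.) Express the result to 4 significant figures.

1.559e-18 centuries

1 nanosecond = 3.16881e-19 centuries.
4.920 × 3.16881e-19 ≈ 1.559e-18 century.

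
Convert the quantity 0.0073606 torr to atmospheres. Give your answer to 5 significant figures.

9.6850e-6 atmospheres

1 torr = 0.00131579 atmospheres.
So 0.0073606 × 0.00131579 ≈ 9.6850e-6 atm.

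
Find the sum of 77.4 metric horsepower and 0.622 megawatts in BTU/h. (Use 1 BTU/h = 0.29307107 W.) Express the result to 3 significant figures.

2.32e+6 BTU per hour

77.4 PS = 194245 BTU/h and 0.622 MW = 2.12235e+6 BTU/h.
194245 + 2.12235e+6 ≈ 2.32e+6 BTU/h.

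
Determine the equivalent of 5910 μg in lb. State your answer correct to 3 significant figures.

1 microgram = 2.20462 × 10^-9 lb.
5910 × 2.20462 × 10^-9 ≈ 1.30 × 10^-5 lb.

1.30 × 10^-5 lb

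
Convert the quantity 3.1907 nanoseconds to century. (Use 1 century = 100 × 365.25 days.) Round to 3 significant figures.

1 nanosecond = 3.16881 × 10^-19 centuries.
Thus 3.1907 × 3.16881 × 10^-19 ≈ 1.01 × 10^-18 century.

1.01 × 10^-18 century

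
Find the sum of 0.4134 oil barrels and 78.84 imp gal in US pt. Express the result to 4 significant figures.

896.4 US pt

0.4134 bbl = 138.902 US pt and 78.84 imp gal = 757.463 US pt.
138.902 + 757.463 ≈ 896.4 US pt.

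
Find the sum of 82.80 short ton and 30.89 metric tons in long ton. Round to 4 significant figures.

104.3 long tons

82.80 short ton = 73.9286 long ton and 30.89 t = 30.4021 long ton.
73.9286 + 30.4021 ≈ 104.3 long ton.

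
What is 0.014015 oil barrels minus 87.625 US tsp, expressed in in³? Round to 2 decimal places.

109.62 in³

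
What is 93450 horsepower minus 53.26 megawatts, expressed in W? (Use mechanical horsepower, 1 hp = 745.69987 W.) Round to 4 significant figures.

1.643e+7 watts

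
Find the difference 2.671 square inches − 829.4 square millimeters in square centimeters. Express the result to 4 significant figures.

8.938 square centimeters

2.671 in² = 17.2322 cm² and 829.4 mm² = 8.29400 cm².
17.2322 − 8.29400 ≈ 8.938 cm².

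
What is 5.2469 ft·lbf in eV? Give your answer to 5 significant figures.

4.4401 × 10^19 electronvolts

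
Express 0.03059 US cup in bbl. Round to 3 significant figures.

1 US cup = 0.00148810 oil barrels.
Then 0.03059 × 0.00148810 ≈ 4.55 × 10^-5 bbl.

4.55 × 10^-5 oil barrels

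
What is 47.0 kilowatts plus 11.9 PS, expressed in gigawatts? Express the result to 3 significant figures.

47.0 kW = 4.70000e-5 GW and 11.9 PS = 8.75244e-6 GW.
4.70000e-5 + 8.75244e-6 ≈ 5.58e-5 GW.

5.58e-5 gigawatts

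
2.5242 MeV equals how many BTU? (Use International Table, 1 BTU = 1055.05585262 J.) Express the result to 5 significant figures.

3.8332 × 10^-16 BTU

1 megaelectronvolt = 1.51857 × 10^-16 British thermal units.
Then 2.5242 × 1.51857 × 10^-16 ≈ 3.8332 × 10^-16 BTU.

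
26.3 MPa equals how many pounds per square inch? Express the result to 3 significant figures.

1 MPa = 145.038 pounds per square inch.
26.3 × 145.038 ≈ 3810 psi.

3810 psi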